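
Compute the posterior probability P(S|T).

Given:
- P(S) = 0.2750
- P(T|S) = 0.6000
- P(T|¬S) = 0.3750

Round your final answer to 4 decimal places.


Bayes' theorem: P(S|T) = P(T|S) × P(S) / P(T)

Step 1: Calculate P(T) using law of total probability
P(T) = P(T|S)P(S) + P(T|¬S)P(¬S)
     = 0.6000 × 0.2750 + 0.3750 × 0.7250
     = 0.16500000 + 0.27187500
     = 0.43687500

Step 2: Apply Bayes' theorem
P(S|T) = P(T|S) × P(S) / P(T)
       = 0.16500000 / 0.43687500
       = 0.3777


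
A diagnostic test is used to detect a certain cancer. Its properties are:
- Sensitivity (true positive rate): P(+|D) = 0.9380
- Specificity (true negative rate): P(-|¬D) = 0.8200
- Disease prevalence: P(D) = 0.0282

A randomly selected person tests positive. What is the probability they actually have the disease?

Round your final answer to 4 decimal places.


Let D = has disease, + = positive test

Given:
- P(D) = 0.0282 (prevalence)
- P(+|D) = 0.9380 (sensitivity)
- P(-|¬D) = 0.8200 (specificity)
- P(+|¬D) = 0.1800 (false positive rate = 1 - specificity)

Step 1: Find P(+)
P(+) = P(+|D)P(D) + P(+|¬D)P(¬D)
     = 0.9380 × 0.0282 + 0.1800 × 0.9718
     = 0.02645160 + 0.17492400
     = 0.20137560

Step 2: Apply Bayes' theorem for P(D|+)
P(D|+) = P(+|D)P(D) / P(+)
       = 0.02645160 / 0.20137560
       = 0.1314


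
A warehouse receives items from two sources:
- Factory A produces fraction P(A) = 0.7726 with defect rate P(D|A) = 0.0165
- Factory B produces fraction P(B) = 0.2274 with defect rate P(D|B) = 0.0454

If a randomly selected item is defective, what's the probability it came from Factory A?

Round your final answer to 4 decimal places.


Let A = from Factory A, D = defective

Given:
- P(A) = 0.7726, P(B) = 0.2274
- P(D|A) = 0.0165, P(D|B) = 0.0454

Step 1: Find P(D)
P(D) = P(D|A)P(A) + P(D|B)P(B)
     = 0.0165 × 0.7726 + 0.0454 × 0.2274
     = 0.01274790 + 0.01032396
     = 0.02307186

Step 2: Apply Bayes' theorem
P(A|D) = P(D|A)P(A) / P(D)
       = 0.01274790 / 0.02307186
       = 0.5525


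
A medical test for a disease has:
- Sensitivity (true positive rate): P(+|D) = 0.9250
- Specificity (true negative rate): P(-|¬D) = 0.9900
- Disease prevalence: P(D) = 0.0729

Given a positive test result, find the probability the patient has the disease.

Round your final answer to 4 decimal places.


Let D = has disease, + = positive test

Given:
- P(D) = 0.0729 (prevalence)
- P(+|D) = 0.9250 (sensitivity)
- P(-|¬D) = 0.9900 (specificity)
- P(+|¬D) = 0.0100 (false positive rate = 1 - specificity)

Step 1: Find P(+)
P(+) = P(+|D)P(D) + P(+|¬D)P(¬D)
     = 0.9250 × 0.0729 + 0.0100 × 0.9271
     = 0.06743250 + 0.00927100
     = 0.07670350

Step 2: Apply Bayes' theorem for P(D|+)
P(D|+) = P(+|D)P(D) / P(+)
       = 0.06743250 / 0.07670350
       = 0.8791


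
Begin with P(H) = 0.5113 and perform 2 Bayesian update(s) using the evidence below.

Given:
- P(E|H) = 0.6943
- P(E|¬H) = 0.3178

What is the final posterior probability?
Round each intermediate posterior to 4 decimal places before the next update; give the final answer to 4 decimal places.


Sequential Bayesian updating:

Initial prior: P(H) = 0.5113

Update 1:
  P(E) = 0.6943 × 0.5113 + 0.3178 × 0.4887 = 0.35499559 + 0.15530886 = 0.51030445
  P(H|E) = 0.35499559 / 0.51030445 = 0.6957

Update 2:
  P(E) = 0.6943 × 0.6957 + 0.3178 × 0.3043 = 0.48302451 + 0.09670654 = 0.57973105
  P(H|E) = 0.48302451 / 0.57973105 = 0.8332

Final posterior: 0.8332


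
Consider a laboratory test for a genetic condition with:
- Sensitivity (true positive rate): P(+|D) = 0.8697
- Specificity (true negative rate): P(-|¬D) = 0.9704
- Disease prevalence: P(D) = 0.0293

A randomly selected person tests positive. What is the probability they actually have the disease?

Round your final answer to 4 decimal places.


Let D = has disease, + = positive test

Given:
- P(D) = 0.0293 (prevalence)
- P(+|D) = 0.8697 (sensitivity)
- P(-|¬D) = 0.9704 (specificity)
- P(+|¬D) = 0.0296 (false positive rate = 1 - specificity)

Step 1: Find P(+)
P(+) = P(+|D)P(D) + P(+|¬D)P(¬D)
     = 0.8697 × 0.0293 + 0.0296 × 0.9707
     = 0.02548221 + 0.02873272
     = 0.05421493

Step 2: Apply Bayes' theorem for P(D|+)
P(D|+) = P(+|D)P(D) / P(+)
       = 0.02548221 / 0.05421493
       = 0.4700


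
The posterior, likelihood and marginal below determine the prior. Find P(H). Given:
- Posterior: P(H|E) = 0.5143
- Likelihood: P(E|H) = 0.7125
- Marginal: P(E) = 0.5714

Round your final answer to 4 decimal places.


From Bayes' theorem: P(H|E) = P(E|H) × P(H) / P(E)

Rearranging for P(H):
P(H) = P(H|E) × P(E) / P(E|H)
     = 0.5143 × 0.5714 / 0.7125
     = 0.29387102 / 0.7125
     = 0.4125


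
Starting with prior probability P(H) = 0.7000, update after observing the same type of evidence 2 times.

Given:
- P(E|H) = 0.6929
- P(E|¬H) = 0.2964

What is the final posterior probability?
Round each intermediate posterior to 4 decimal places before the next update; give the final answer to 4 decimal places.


Sequential Bayesian updating:

Initial prior: P(H) = 0.7000

Update 1:
  P(E) = 0.6929 × 0.7000 + 0.2964 × 0.3000 = 0.48503000 + 0.08892000 = 0.57395000
  P(H|E) = 0.48503000 / 0.57395000 = 0.8451

Update 2:
  P(E) = 0.6929 × 0.8451 + 0.2964 × 0.1549 = 0.58556979 + 0.04591236 = 0.63148215
  P(H|E) = 0.58556979 / 0.63148215 = 0.9273

Final posterior: 0.9273


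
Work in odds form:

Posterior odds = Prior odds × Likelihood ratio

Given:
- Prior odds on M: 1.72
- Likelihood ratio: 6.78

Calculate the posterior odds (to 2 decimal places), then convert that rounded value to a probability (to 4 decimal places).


Step 1: Calculate posterior odds
Posterior odds = Prior odds × LR
               = 1.72 × 6.78
               = 11.66

Step 2: Convert to probability
P(M|E) = Posterior odds / (1 + Posterior odds)
       = 11.66 / (1 + 11.66)
       = 11.66 / 12.66
       = 0.9210

The evidence increased P(M) from 0.6324 to 0.9210.


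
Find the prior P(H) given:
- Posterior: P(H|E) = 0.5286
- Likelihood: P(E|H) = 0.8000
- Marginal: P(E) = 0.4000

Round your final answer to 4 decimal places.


From Bayes' theorem: P(H|E) = P(E|H) × P(H) / P(E)

Rearranging for P(H):
P(H) = P(H|E) × P(E) / P(E|H)
     = 0.5286 × 0.4000 / 0.8000
     = 0.21144000 / 0.8000
     = 0.2643


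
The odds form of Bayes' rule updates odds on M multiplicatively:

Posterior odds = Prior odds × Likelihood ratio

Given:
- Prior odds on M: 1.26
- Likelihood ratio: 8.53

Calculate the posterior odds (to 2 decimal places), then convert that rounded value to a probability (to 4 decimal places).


Step 1: Calculate posterior odds
Posterior odds = Prior odds × LR
               = 1.26 × 8.53
               = 10.75

Step 2: Convert to probability
P(M|E) = Posterior odds / (1 + Posterior odds)
       = 10.75 / (1 + 10.75)
       = 10.75 / 11.75
       = 0.9149

The evidence increased P(M) from 0.5575 to 0.9149.


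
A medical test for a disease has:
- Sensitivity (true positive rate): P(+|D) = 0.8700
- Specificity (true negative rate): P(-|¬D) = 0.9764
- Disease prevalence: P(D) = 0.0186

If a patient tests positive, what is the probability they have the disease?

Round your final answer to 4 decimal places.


Let D = has disease, + = positive test

Given:
- P(D) = 0.0186 (prevalence)
- P(+|D) = 0.8700 (sensitivity)
- P(-|¬D) = 0.9764 (specificity)
- P(+|¬D) = 0.0236 (false positive rate = 1 - specificity)

Step 1: Find P(+)
P(+) = P(+|D)P(D) + P(+|¬D)P(¬D)
     = 0.8700 × 0.0186 + 0.0236 × 0.9814
     = 0.01618200 + 0.02316104
     = 0.03934304

Step 2: Apply Bayes' theorem for P(D|+)
P(D|+) = P(+|D)P(D) / P(+)
       = 0.01618200 / 0.03934304
       = 0.4113


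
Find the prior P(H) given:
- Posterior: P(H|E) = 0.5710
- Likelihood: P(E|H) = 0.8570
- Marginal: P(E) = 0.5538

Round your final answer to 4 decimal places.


From Bayes' theorem: P(H|E) = P(E|H) × P(H) / P(E)

Rearranging for P(H):
P(H) = P(H|E) × P(E) / P(E|H)
     = 0.5710 × 0.5538 / 0.8570
     = 0.31621980 / 0.8570
     = 0.3690


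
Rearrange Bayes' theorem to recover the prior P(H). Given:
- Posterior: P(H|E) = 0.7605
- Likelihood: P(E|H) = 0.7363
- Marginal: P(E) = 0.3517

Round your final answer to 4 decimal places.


From Bayes' theorem: P(H|E) = P(E|H) × P(H) / P(E)

Rearranging for P(H):
P(H) = P(H|E) × P(E) / P(E|H)
     = 0.7605 × 0.3517 / 0.7363
     = 0.26746785 / 0.7363
     = 0.3633


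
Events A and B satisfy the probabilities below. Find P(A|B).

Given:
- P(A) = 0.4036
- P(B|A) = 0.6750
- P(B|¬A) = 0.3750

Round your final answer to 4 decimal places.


Bayes' theorem: P(A|B) = P(B|A) × P(A) / P(B)

Step 1: Calculate P(B) using law of total probability
P(B) = P(B|A)P(A) + P(B|¬A)P(¬A)
     = 0.6750 × 0.4036 + 0.3750 × 0.5964
     = 0.27243000 + 0.22365000
     = 0.49608000

Step 2: Apply Bayes' theorem
P(A|B) = P(B|A) × P(A) / P(B)
       = 0.27243000 / 0.49608000
       = 0.5492


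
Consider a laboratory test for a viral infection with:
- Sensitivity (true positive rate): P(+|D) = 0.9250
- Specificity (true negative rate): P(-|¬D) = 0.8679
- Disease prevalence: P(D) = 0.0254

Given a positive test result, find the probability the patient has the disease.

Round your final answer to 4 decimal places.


Let D = has disease, + = positive test

Given:
- P(D) = 0.0254 (prevalence)
- P(+|D) = 0.9250 (sensitivity)
- P(-|¬D) = 0.8679 (specificity)
- P(+|¬D) = 0.1321 (false positive rate = 1 - specificity)

Step 1: Find P(+)
P(+) = P(+|D)P(D) + P(+|¬D)P(¬D)
     = 0.9250 × 0.0254 + 0.1321 × 0.9746
     = 0.02349500 + 0.12874466
     = 0.15223966

Step 2: Apply Bayes' theorem for P(D|+)
P(D|+) = P(+|D)P(D) / P(+)
       = 0.02349500 / 0.15223966
       = 0.1543


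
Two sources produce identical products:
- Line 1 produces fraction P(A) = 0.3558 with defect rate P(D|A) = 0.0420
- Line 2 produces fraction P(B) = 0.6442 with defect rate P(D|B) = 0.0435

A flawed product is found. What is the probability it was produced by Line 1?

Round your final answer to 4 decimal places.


Let A = from Line 1, D = flawed

Given:
- P(A) = 0.3558, P(B) = 0.6442
- P(D|A) = 0.0420, P(D|B) = 0.0435

Step 1: Find P(D)
P(D) = P(D|A)P(A) + P(D|B)P(B)
     = 0.0420 × 0.3558 + 0.0435 × 0.6442
     = 0.01494360 + 0.02802270
     = 0.04296630

Step 2: Apply Bayes' theorem
P(A|D) = P(D|A)P(A) / P(D)
       = 0.01494360 / 0.04296630
       = 0.3478


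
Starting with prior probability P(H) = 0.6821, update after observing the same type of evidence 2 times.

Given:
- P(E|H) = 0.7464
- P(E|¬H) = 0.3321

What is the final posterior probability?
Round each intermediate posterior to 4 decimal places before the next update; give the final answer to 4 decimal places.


Sequential Bayesian updating:

Initial prior: P(H) = 0.6821

Update 1:
  P(E) = 0.7464 × 0.6821 + 0.3321 × 0.3179 = 0.50911944 + 0.10557459 = 0.61469403
  P(H|E) = 0.50911944 / 0.61469403 = 0.8282

Update 2:
  P(E) = 0.7464 × 0.8282 + 0.3321 × 0.1718 = 0.61816848 + 0.05705478 = 0.67522326
  P(H|E) = 0.61816848 / 0.67522326 = 0.9155

Final posterior: 0.9155


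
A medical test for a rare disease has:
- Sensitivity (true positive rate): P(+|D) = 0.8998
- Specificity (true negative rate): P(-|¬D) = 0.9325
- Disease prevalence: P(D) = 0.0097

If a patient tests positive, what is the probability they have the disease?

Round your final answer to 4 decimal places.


Let D = has disease, + = positive test

Given:
- P(D) = 0.0097 (prevalence)
- P(+|D) = 0.8998 (sensitivity)
- P(-|¬D) = 0.9325 (specificity)
- P(+|¬D) = 0.0675 (false positive rate = 1 - specificity)

Step 1: Find P(+)
P(+) = P(+|D)P(D) + P(+|¬D)P(¬D)
     = 0.8998 × 0.0097 + 0.0675 × 0.9903
     = 0.00872806 + 0.06684525
     = 0.07557331

Step 2: Apply Bayes' theorem for P(D|+)
P(D|+) = P(+|D)P(D) / P(+)
       = 0.00872806 / 0.07557331
       = 0.1155


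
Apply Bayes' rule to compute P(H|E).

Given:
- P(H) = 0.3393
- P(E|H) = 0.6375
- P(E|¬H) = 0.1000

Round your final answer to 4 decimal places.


Bayes' theorem: P(H|E) = P(E|H) × P(H) / P(E)

Step 1: Calculate P(E) using law of total probability
P(E) = P(E|H)P(H) + P(E|¬H)P(¬H)
     = 0.6375 × 0.3393 + 0.1000 × 0.6607
     = 0.21630375 + 0.06607000
     = 0.28237375

Step 2: Apply Bayes' theorem
P(H|E) = P(E|H) × P(H) / P(E)
       = 0.21630375 / 0.28237375
       = 0.7660


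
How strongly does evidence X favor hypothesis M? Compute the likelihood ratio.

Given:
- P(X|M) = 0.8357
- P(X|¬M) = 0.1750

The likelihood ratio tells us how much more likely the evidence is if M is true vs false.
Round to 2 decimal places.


Likelihood Ratio (LR) = P(X|M) / P(X|¬M)

LR = 0.8357 / 0.1750
   = 4.78

The evidence is 4.78 times more likely if M is true than if M is false.
Since LR > 1, the evidence supports M over ¬M.


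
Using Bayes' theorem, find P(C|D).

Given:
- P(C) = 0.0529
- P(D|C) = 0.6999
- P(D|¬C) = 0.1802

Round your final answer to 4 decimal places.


Bayes' theorem: P(C|D) = P(D|C) × P(C) / P(D)

Step 1: Calculate P(D) using law of total probability
P(D) = P(D|C)P(C) + P(D|¬C)P(¬C)
     = 0.6999 × 0.0529 + 0.1802 × 0.9471
     = 0.03702471 + 0.17066742
     = 0.20769213

Step 2: Apply Bayes' theorem
P(C|D) = P(D|C) × P(C) / P(D)
       = 0.03702471 / 0.20769213
       = 0.1783


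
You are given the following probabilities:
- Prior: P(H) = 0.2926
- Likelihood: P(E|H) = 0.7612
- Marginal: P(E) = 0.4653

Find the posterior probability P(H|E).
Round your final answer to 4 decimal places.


Using Bayes' theorem:

P(H|E) = P(E|H) × P(H) / P(E)
       = 0.7612 × 0.2926 / 0.4653
       = 0.22272712 / 0.4653
       = 0.4787

The evidence strengthens our belief in H.
Prior: 0.2926 → Posterior: 0.4787


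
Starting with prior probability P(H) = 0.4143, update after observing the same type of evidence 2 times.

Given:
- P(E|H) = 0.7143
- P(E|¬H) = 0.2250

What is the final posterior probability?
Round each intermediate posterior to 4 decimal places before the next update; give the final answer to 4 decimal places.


Sequential Bayesian updating:

Initial prior: P(H) = 0.4143

Update 1:
  P(E) = 0.7143 × 0.4143 + 0.2250 × 0.5857 = 0.29593449 + 0.13178250 = 0.42771699
  P(H|E) = 0.29593449 / 0.42771699 = 0.6919

Update 2:
  P(E) = 0.7143 × 0.6919 + 0.2250 × 0.3081 = 0.49422417 + 0.06932250 = 0.56354667
  P(H|E) = 0.49422417 / 0.56354667 = 0.8770

Final posterior: 0.8770


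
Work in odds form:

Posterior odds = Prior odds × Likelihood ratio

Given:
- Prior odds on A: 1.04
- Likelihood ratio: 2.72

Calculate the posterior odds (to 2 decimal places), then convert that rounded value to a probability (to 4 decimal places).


Step 1: Calculate posterior odds
Posterior odds = Prior odds × LR
               = 1.04 × 2.72
               = 2.83

Step 2: Convert to probability
P(A|E) = Posterior odds / (1 + Posterior odds)
       = 2.83 / (1 + 2.83)
       = 2.83 / 3.83
       = 0.7389

The evidence increased P(A) from 0.5098 to 0.7389.


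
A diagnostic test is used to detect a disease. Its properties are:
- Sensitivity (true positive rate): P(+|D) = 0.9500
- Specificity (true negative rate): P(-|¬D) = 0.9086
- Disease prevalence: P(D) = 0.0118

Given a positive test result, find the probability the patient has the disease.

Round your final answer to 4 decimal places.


Let D = has disease, + = positive test

Given:
- P(D) = 0.0118 (prevalence)
- P(+|D) = 0.9500 (sensitivity)
- P(-|¬D) = 0.9086 (specificity)
- P(+|¬D) = 0.0914 (false positive rate = 1 - specificity)

Step 1: Find P(+)
P(+) = P(+|D)P(D) + P(+|¬D)P(¬D)
     = 0.9500 × 0.0118 + 0.0914 × 0.9882
     = 0.01121000 + 0.09032148
     = 0.10153148

Step 2: Apply Bayes' theorem for P(D|+)
P(D|+) = P(+|D)P(D) / P(+)
       = 0.01121000 / 0.10153148
       = 0.1104


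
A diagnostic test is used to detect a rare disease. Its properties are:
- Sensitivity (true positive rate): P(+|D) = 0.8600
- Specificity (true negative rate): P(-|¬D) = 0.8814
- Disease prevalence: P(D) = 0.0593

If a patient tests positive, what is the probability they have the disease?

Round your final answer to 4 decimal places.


Let D = has disease, + = positive test

Given:
- P(D) = 0.0593 (prevalence)
- P(+|D) = 0.8600 (sensitivity)
- P(-|¬D) = 0.8814 (specificity)
- P(+|¬D) = 0.1186 (false positive rate = 1 - specificity)

Step 1: Find P(+)
P(+) = P(+|D)P(D) + P(+|¬D)P(¬D)
     = 0.8600 × 0.0593 + 0.1186 × 0.9407
     = 0.05099800 + 0.11156702
     = 0.16256502

Step 2: Apply Bayes' theorem for P(D|+)
P(D|+) = P(+|D)P(D) / P(+)
       = 0.05099800 / 0.16256502
       = 0.3137


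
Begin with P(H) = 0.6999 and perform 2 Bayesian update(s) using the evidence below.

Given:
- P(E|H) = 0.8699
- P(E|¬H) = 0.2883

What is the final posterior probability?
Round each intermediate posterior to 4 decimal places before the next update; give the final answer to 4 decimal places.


Sequential Bayesian updating:

Initial prior: P(H) = 0.6999

Update 1:
  P(E) = 0.8699 × 0.6999 + 0.2883 × 0.3001 = 0.60884301 + 0.08651883 = 0.69536184
  P(H|E) = 0.60884301 / 0.69536184 = 0.8756

Update 2:
  P(E) = 0.8699 × 0.8756 + 0.2883 × 0.1244 = 0.76168444 + 0.03586452 = 0.79754896
  P(H|E) = 0.76168444 / 0.79754896 = 0.9550

Final posterior: 0.9550


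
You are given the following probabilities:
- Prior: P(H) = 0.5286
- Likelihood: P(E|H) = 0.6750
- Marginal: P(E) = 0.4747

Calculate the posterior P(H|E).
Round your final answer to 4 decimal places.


Using Bayes' theorem:

P(H|E) = P(E|H) × P(H) / P(E)
       = 0.6750 × 0.5286 / 0.4747
       = 0.35680500 / 0.4747
       = 0.7516

The evidence strengthens our belief in H.
Prior: 0.5286 → Posterior: 0.7516


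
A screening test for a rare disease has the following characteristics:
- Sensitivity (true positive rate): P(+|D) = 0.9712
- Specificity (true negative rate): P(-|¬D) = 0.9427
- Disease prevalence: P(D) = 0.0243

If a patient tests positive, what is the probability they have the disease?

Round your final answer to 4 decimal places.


Let D = has disease, + = positive test

Given:
- P(D) = 0.0243 (prevalence)
- P(+|D) = 0.9712 (sensitivity)
- P(-|¬D) = 0.9427 (specificity)
- P(+|¬D) = 0.0573 (false positive rate = 1 - specificity)

Step 1: Find P(+)
P(+) = P(+|D)P(D) + P(+|¬D)P(¬D)
     = 0.9712 × 0.0243 + 0.0573 × 0.9757
     = 0.02360016 + 0.05590761
     = 0.07950777

Step 2: Apply Bayes' theorem for P(D|+)
P(D|+) = P(+|D)P(D) / P(+)
       = 0.02360016 / 0.07950777
       = 0.2968


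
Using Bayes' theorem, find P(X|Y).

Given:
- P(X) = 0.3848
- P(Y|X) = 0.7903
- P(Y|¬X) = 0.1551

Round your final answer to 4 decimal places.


Bayes' theorem: P(X|Y) = P(Y|X) × P(X) / P(Y)

Step 1: Calculate P(Y) using law of total probability
P(Y) = P(Y|X)P(X) + P(Y|¬X)P(¬X)
     = 0.7903 × 0.3848 + 0.1551 × 0.6152
     = 0.30410744 + 0.09541752
     = 0.39952496

Step 2: Apply Bayes' theorem
P(X|Y) = P(Y|X) × P(X) / P(Y)
       = 0.30410744 / 0.39952496
       = 0.7612


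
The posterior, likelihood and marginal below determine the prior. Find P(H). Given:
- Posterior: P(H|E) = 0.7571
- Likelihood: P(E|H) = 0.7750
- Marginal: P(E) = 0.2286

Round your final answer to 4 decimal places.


From Bayes' theorem: P(H|E) = P(E|H) × P(H) / P(E)

Rearranging for P(H):
P(H) = P(H|E) × P(E) / P(E|H)
     = 0.7571 × 0.2286 / 0.7750
     = 0.17307306 / 0.7750
     = 0.2233


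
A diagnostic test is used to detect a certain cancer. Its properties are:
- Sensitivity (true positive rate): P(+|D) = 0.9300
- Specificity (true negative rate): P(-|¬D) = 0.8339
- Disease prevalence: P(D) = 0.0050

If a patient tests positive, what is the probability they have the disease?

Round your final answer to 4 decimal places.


Let D = has disease, + = positive test

Given:
- P(D) = 0.0050 (prevalence)
- P(+|D) = 0.9300 (sensitivity)
- P(-|¬D) = 0.8339 (specificity)
- P(+|¬D) = 0.1661 (false positive rate = 1 - specificity)

Step 1: Find P(+)
P(+) = P(+|D)P(D) + P(+|¬D)P(¬D)
     = 0.9300 × 0.0050 + 0.1661 × 0.9950
     = 0.00465000 + 0.16526950
     = 0.16991950

Step 2: Apply Bayes' theorem for P(D|+)
P(D|+) = P(+|D)P(D) / P(+)
       = 0.00465000 / 0.16991950
       = 0.0274


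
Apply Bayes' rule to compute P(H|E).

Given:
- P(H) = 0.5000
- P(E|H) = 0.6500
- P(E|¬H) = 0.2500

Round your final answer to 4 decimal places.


Bayes' theorem: P(H|E) = P(E|H) × P(H) / P(E)

Step 1: Calculate P(E) using law of total probability
P(E) = P(E|H)P(H) + P(E|¬H)P(¬H)
     = 0.6500 × 0.5000 + 0.2500 × 0.5000
     = 0.32500000 + 0.12500000
     = 0.45000000

Step 2: Apply Bayes' theorem
P(H|E) = P(E|H) × P(H) / P(E)
       = 0.32500000 / 0.45000000
       = 0.7222


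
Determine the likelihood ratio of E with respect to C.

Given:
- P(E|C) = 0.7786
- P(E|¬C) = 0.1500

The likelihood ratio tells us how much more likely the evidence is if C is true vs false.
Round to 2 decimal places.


Likelihood Ratio (LR) = P(E|C) / P(E|¬C)

LR = 0.7786 / 0.1500
   = 5.19

The evidence is 5.19 times more likely if C is true than if C is false.
Because LR exceeds 1, E is evidence for C.


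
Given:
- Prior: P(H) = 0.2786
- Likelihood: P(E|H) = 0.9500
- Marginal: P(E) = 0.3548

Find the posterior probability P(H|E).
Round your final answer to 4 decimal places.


Using Bayes' theorem:

P(H|E) = P(E|H) × P(H) / P(E)
       = 0.9500 × 0.2786 / 0.3548
       = 0.26467000 / 0.3548
       = 0.7460

The evidence strengthens our belief in H.
Prior: 0.2786 → Posterior: 0.7460


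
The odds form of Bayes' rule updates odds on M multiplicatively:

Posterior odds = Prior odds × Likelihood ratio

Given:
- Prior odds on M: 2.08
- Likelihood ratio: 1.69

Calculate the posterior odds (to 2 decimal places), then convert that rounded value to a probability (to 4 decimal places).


Step 1: Calculate posterior odds
Posterior odds = Prior odds × LR
               = 2.08 × 1.69
               = 3.52

Step 2: Convert to probability
P(M|E) = Posterior odds / (1 + Posterior odds)
       = 3.52 / (1 + 3.52)
       = 3.52 / 4.52
       = 0.7788

The evidence increased P(M) from 0.6753 to 0.7788.


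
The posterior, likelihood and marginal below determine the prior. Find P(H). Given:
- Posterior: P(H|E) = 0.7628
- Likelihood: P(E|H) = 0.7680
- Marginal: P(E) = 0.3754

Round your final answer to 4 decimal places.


From Bayes' theorem: P(H|E) = P(E|H) × P(H) / P(E)

Rearranging for P(H):
P(H) = P(H|E) × P(E) / P(E|H)
     = 0.7628 × 0.3754 / 0.7680
     = 0.28635512 / 0.7680
     = 0.3729


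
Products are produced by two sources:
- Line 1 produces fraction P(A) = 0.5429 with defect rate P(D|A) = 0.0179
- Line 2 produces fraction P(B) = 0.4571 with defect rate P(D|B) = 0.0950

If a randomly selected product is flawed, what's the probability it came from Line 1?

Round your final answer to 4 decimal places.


Let A = from Line 1, D = flawed

Given:
- P(A) = 0.5429, P(B) = 0.4571
- P(D|A) = 0.0179, P(D|B) = 0.0950

Step 1: Find P(D)
P(D) = P(D|A)P(A) + P(D|B)P(B)
     = 0.0179 × 0.5429 + 0.0950 × 0.4571
     = 0.00971791 + 0.04342450
     = 0.05314241

Step 2: Apply Bayes' theorem
P(A|D) = P(D|A)P(A) / P(D)
       = 0.00971791 / 0.05314241
       = 0.1829


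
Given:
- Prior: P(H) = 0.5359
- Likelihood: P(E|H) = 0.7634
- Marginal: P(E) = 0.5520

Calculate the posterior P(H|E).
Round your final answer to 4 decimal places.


Using Bayes' theorem:

P(H|E) = P(E|H) × P(H) / P(E)
       = 0.7634 × 0.5359 / 0.5520
       = 0.40910606 / 0.5520
       = 0.7411

The evidence strengthens our belief in H.
Prior: 0.5359 → Posterior: 0.7411


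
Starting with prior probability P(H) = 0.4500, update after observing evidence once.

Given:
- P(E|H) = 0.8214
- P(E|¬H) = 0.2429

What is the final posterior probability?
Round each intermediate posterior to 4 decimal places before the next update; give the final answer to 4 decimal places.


Sequential Bayesian updating:

Initial prior: P(H) = 0.4500

Update 1:
  P(E) = 0.8214 × 0.4500 + 0.2429 × 0.5500 = 0.36963000 + 0.13359500 = 0.50322500
  P(H|E) = 0.36963000 / 0.50322500 = 0.7345

Final posterior: 0.7345


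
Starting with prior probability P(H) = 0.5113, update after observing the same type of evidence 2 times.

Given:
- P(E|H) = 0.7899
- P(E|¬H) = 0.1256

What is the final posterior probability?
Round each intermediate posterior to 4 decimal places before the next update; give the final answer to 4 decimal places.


Sequential Bayesian updating:

Initial prior: P(H) = 0.5113

Update 1:
  P(E) = 0.7899 × 0.5113 + 0.1256 × 0.4887 = 0.40387587 + 0.06138072 = 0.46525659
  P(H|E) = 0.40387587 / 0.46525659 = 0.8681

Update 2:
  P(E) = 0.7899 × 0.8681 + 0.1256 × 0.1319 = 0.68571219 + 0.01656664 = 0.70227883
  P(H|E) = 0.68571219 / 0.70227883 = 0.9764

Final posterior: 0.9764


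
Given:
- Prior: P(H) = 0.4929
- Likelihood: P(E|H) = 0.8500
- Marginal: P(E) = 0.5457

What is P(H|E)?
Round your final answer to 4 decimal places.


Using Bayes' theorem:

P(H|E) = P(E|H) × P(H) / P(E)
       = 0.8500 × 0.4929 / 0.5457
       = 0.41896500 / 0.5457
       = 0.7678

The evidence strengthens our belief in H.
Prior: 0.4929 → Posterior: 0.7678


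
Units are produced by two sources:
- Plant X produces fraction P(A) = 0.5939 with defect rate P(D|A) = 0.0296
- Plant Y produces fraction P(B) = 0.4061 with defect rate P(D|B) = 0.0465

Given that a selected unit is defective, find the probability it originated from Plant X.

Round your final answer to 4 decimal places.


Let A = from Plant X, D = defective

Given:
- P(A) = 0.5939, P(B) = 0.4061
- P(D|A) = 0.0296, P(D|B) = 0.0465

Step 1: Find P(D)
P(D) = P(D|A)P(A) + P(D|B)P(B)
     = 0.0296 × 0.5939 + 0.0465 × 0.4061
     = 0.01757944 + 0.01888365
     = 0.03646309

Step 2: Apply Bayes' theorem
P(A|D) = P(D|A)P(A) / P(D)
       = 0.01757944 / 0.03646309
       = 0.4821


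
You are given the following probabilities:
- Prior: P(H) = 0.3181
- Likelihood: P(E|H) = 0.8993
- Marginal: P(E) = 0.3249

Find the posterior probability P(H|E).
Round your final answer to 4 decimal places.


Using Bayes' theorem:

P(H|E) = P(E|H) × P(H) / P(E)
       = 0.8993 × 0.3181 / 0.3249
       = 0.28606733 / 0.3249
       = 0.8805

The evidence strengthens our belief in H.
Prior: 0.3181 → Posterior: 0.8805


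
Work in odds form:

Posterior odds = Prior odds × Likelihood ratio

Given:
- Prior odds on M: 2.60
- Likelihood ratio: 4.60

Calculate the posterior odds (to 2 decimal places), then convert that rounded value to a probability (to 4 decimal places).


Step 1: Calculate posterior odds
Posterior odds = Prior odds × LR
               = 2.60 × 4.60
               = 11.96

Step 2: Convert to probability
P(M|E) = Posterior odds / (1 + Posterior odds)
       = 11.96 / (1 + 11.96)
       = 11.96 / 12.96
       = 0.9228

The evidence increased P(M) from 0.7222 to 0.9228.


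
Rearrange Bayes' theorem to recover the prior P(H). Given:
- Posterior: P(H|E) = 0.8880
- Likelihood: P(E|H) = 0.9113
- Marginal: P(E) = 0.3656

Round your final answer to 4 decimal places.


From Bayes' theorem: P(H|E) = P(E|H) × P(H) / P(E)

Rearranging for P(H):
P(H) = P(H|E) × P(E) / P(E|H)
     = 0.8880 × 0.3656 / 0.9113
     = 0.32465280 / 0.9113
     = 0.3563


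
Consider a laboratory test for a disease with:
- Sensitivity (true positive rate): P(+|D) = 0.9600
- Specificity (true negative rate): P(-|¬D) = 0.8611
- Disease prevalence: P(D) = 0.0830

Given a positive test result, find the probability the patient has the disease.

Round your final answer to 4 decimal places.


Let D = has disease, + = positive test

Given:
- P(D) = 0.0830 (prevalence)
- P(+|D) = 0.9600 (sensitivity)
- P(-|¬D) = 0.8611 (specificity)
- P(+|¬D) = 0.1389 (false positive rate = 1 - specificity)

Step 1: Find P(+)
P(+) = P(+|D)P(D) + P(+|¬D)P(¬D)
     = 0.9600 × 0.0830 + 0.1389 × 0.9170
     = 0.07968000 + 0.12737130
     = 0.20705130

Step 2: Apply Bayes' theorem for P(D|+)
P(D|+) = P(+|D)P(D) / P(+)
       = 0.07968000 / 0.20705130
       = 0.3848


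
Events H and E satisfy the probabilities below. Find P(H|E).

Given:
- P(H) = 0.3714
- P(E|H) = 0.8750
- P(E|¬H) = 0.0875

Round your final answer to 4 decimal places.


Bayes' theorem: P(H|E) = P(E|H) × P(H) / P(E)

Step 1: Calculate P(E) using law of total probability
P(E) = P(E|H)P(H) + P(E|¬H)P(¬H)
     = 0.8750 × 0.3714 + 0.0875 × 0.6286
     = 0.32497500 + 0.05500250
     = 0.37997750

Step 2: Apply Bayes' theorem
P(H|E) = P(E|H) × P(H) / P(E)
       = 0.32497500 / 0.37997750
       = 0.8552


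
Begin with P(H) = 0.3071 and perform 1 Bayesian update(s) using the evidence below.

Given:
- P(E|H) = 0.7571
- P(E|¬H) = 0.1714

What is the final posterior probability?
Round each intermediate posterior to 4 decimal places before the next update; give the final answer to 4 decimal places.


Sequential Bayesian updating:

Initial prior: P(H) = 0.3071

Update 1:
  P(E) = 0.7571 × 0.3071 + 0.1714 × 0.6929 = 0.23250541 + 0.11876306 = 0.35126847
  P(H|E) = 0.23250541 / 0.35126847 = 0.6619

Final posterior: 0.6619


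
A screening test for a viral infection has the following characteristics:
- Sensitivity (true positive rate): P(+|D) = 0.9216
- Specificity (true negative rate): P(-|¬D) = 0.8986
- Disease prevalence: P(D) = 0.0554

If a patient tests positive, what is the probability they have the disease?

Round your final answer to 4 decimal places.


Let D = has disease, + = positive test

Given:
- P(D) = 0.0554 (prevalence)
- P(+|D) = 0.9216 (sensitivity)
- P(-|¬D) = 0.8986 (specificity)
- P(+|¬D) = 0.1014 (false positive rate = 1 - specificity)

Step 1: Find P(+)
P(+) = P(+|D)P(D) + P(+|¬D)P(¬D)
     = 0.9216 × 0.0554 + 0.1014 × 0.9446
     = 0.05105664 + 0.09578244
     = 0.14683908

Step 2: Apply Bayes' theorem for P(D|+)
P(D|+) = P(+|D)P(D) / P(+)
       = 0.05105664 / 0.14683908
       = 0.3477


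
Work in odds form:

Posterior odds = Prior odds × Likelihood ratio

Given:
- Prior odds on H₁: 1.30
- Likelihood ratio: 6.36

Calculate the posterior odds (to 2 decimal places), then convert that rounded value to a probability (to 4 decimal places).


Step 1: Calculate posterior odds
Posterior odds = Prior odds × LR
               = 1.30 × 6.36
               = 8.27

Step 2: Convert to probability
P(H₁|E) = Posterior odds / (1 + Posterior odds)
       = 8.27 / (1 + 8.27)
       = 8.27 / 9.27
       = 0.8921

The evidence increased P(H₁) from 0.5652 to 0.8921.


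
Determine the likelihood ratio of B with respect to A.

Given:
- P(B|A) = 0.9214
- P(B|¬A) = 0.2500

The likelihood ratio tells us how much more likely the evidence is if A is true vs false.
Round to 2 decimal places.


Likelihood Ratio (LR) = P(B|A) / P(B|¬A)

LR = 0.9214 / 0.2500
   = 3.69

The evidence is 3.69 times more likely if A is true than if A is false.
Because LR exceeds 1, B is evidence for A.


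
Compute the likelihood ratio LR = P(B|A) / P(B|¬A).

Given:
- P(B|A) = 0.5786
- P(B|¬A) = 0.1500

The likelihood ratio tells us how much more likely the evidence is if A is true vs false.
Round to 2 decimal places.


Likelihood Ratio (LR) = P(B|A) / P(B|¬A)

LR = 0.5786 / 0.1500
   = 3.86

The evidence is 3.86 times more likely if A is true than if A is false.
LR > 1, so observing B raises the odds in favor of A.


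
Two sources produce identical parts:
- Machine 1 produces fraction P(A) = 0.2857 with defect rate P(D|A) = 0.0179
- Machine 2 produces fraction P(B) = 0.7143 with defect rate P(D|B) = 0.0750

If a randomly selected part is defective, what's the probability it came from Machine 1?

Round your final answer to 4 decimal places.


Let A = from Machine 1, D = defective

Given:
- P(A) = 0.2857, P(B) = 0.7143
- P(D|A) = 0.0179, P(D|B) = 0.0750

Step 1: Find P(D)
P(D) = P(D|A)P(A) + P(D|B)P(B)
     = 0.0179 × 0.2857 + 0.0750 × 0.7143
     = 0.00511403 + 0.05357250
     = 0.05868653

Step 2: Apply Bayes' theorem
P(A|D) = P(D|A)P(A) / P(D)
       = 0.00511403 / 0.05868653
       = 0.0871


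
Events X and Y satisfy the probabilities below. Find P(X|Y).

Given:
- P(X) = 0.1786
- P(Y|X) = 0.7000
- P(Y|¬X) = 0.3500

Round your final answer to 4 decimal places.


Bayes' theorem: P(X|Y) = P(Y|X) × P(X) / P(Y)

Step 1: Calculate P(Y) using law of total probability
P(Y) = P(Y|X)P(X) + P(Y|¬X)P(¬X)
     = 0.7000 × 0.1786 + 0.3500 × 0.8214
     = 0.12502000 + 0.28749000
     = 0.41251000

Step 2: Apply Bayes' theorem
P(X|Y) = P(Y|X) × P(X) / P(Y)
       = 0.12502000 / 0.41251000
       = 0.3031


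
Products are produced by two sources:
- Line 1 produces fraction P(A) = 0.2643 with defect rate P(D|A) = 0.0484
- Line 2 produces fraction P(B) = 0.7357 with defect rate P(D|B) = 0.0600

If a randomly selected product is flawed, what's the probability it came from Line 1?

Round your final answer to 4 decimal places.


Let A = from Line 1, D = flawed

Given:
- P(A) = 0.2643, P(B) = 0.7357
- P(D|A) = 0.0484, P(D|B) = 0.0600

Step 1: Find P(D)
P(D) = P(D|A)P(A) + P(D|B)P(B)
     = 0.0484 × 0.2643 + 0.0600 × 0.7357
     = 0.01279212 + 0.04414200
     = 0.05693412

Step 2: Apply Bayes' theorem
P(A|D) = P(D|A)P(A) / P(D)
       = 0.01279212 / 0.05693412
       = 0.2247


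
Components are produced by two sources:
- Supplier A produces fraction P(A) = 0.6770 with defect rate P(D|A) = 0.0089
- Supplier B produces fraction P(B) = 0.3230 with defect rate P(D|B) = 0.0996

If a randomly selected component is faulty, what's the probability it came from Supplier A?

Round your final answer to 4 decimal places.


Let A = from Supplier A, D = faulty

Given:
- P(A) = 0.6770, P(B) = 0.3230
- P(D|A) = 0.0089, P(D|B) = 0.0996

Step 1: Find P(D)
P(D) = P(D|A)P(A) + P(D|B)P(B)
     = 0.0089 × 0.6770 + 0.0996 × 0.3230
     = 0.00602530 + 0.03217080
     = 0.03819610

Step 2: Apply Bayes' theorem
P(A|D) = P(D|A)P(A) / P(D)
       = 0.00602530 / 0.03819610
       = 0.1577


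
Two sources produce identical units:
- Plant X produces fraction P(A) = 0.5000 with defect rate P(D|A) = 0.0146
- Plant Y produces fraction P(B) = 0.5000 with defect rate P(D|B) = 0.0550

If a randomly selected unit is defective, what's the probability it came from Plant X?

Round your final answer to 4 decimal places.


Let A = from Plant X, D = defective

Given:
- P(A) = 0.5000, P(B) = 0.5000
- P(D|A) = 0.0146, P(D|B) = 0.0550

Step 1: Find P(D)
P(D) = P(D|A)P(A) + P(D|B)P(B)
     = 0.0146 × 0.5000 + 0.0550 × 0.5000
     = 0.00730000 + 0.02750000
     = 0.03480000

Step 2: Apply Bayes' theorem
P(A|D) = P(D|A)P(A) / P(D)
       = 0.00730000 / 0.03480000
       = 0.2098


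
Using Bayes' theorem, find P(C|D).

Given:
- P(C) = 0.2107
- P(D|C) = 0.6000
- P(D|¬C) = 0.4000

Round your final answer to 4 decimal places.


Bayes' theorem: P(C|D) = P(D|C) × P(C) / P(D)

Step 1: Calculate P(D) using law of total probability
P(D) = P(D|C)P(C) + P(D|¬C)P(¬C)
     = 0.6000 × 0.2107 + 0.4000 × 0.7893
     = 0.12642000 + 0.31572000
     = 0.44214000

Step 2: Apply Bayes' theorem
P(C|D) = P(D|C) × P(C) / P(D)
       = 0.12642000 / 0.44214000
       = 0.2859


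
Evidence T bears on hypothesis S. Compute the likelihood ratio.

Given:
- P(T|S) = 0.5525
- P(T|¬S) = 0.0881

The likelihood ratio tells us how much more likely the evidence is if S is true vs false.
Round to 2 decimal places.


Likelihood Ratio (LR) = P(T|S) / P(T|¬S)

LR = 0.5525 / 0.0881
   = 6.27

The evidence is 6.27 times more likely if S is true than if S is false.
Because LR exceeds 1, T is evidence for S.


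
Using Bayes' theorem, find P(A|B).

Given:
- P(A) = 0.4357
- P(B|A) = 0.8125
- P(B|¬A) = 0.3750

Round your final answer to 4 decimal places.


Bayes' theorem: P(A|B) = P(B|A) × P(A) / P(B)

Step 1: Calculate P(B) using law of total probability
P(B) = P(B|A)P(A) + P(B|¬A)P(¬A)
     = 0.8125 × 0.4357 + 0.3750 × 0.5643
     = 0.35400625 + 0.21161250
     = 0.56561875

Step 2: Apply Bayes' theorem
P(A|B) = P(B|A) × P(A) / P(B)
       = 0.35400625 / 0.56561875
       = 0.6259


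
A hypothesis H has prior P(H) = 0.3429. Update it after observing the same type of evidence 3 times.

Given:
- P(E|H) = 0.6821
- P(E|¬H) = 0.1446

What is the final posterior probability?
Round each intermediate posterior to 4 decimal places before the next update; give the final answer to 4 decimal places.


Sequential Bayesian updating:

Initial prior: P(H) = 0.3429

Update 1:
  P(E) = 0.6821 × 0.3429 + 0.1446 × 0.6571 = 0.23389209 + 0.09501666 = 0.32890875
  P(H|E) = 0.23389209 / 0.32890875 = 0.7111

Update 2:
  P(E) = 0.6821 × 0.7111 + 0.1446 × 0.2889 = 0.48504131 + 0.04177494 = 0.52681625
  P(H|E) = 0.48504131 / 0.52681625 = 0.9207

Update 3:
  P(E) = 0.6821 × 0.9207 + 0.1446 × 0.0793 = 0.62800947 + 0.01146678 = 0.63947625
  P(H|E) = 0.62800947 / 0.63947625 = 0.9821

Final posterior: 0.9821


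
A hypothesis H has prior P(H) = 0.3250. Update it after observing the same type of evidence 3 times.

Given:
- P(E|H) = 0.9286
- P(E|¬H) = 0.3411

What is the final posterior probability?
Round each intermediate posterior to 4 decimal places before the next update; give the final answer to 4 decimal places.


Sequential Bayesian updating:

Initial prior: P(H) = 0.3250

Update 1:
  P(E) = 0.9286 × 0.3250 + 0.3411 × 0.6750 = 0.30179500 + 0.23024250 = 0.53203750
  P(H|E) = 0.30179500 / 0.53203750 = 0.5672

Update 2:
  P(E) = 0.9286 × 0.5672 + 0.3411 × 0.4328 = 0.52670192 + 0.14762808 = 0.67433000
  P(H|E) = 0.52670192 / 0.67433000 = 0.7811

Update 3:
  P(E) = 0.9286 × 0.7811 + 0.3411 × 0.2189 = 0.72532946 + 0.07466679 = 0.79999625
  P(H|E) = 0.72532946 / 0.79999625 = 0.9067

Final posterior: 0.9067


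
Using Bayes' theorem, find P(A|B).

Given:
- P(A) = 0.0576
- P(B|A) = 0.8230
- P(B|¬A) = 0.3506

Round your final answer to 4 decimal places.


Bayes' theorem: P(A|B) = P(B|A) × P(A) / P(B)

Step 1: Calculate P(B) using law of total probability
P(B) = P(B|A)P(A) + P(B|¬A)P(¬A)
     = 0.8230 × 0.0576 + 0.3506 × 0.9424
     = 0.04740480 + 0.33040544
     = 0.37781024

Step 2: Apply Bayes' theorem
P(A|B) = P(B|A) × P(A) / P(B)
       = 0.04740480 / 0.37781024
       = 0.1255


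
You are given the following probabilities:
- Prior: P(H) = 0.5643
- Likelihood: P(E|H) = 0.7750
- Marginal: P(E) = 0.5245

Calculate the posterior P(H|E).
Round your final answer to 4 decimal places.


Using Bayes' theorem:

P(H|E) = P(E|H) × P(H) / P(E)
       = 0.7750 × 0.5643 / 0.5245
       = 0.43733250 / 0.5245
       = 0.8338

The evidence strengthens our belief in H.
Prior: 0.5643 → Posterior: 0.8338


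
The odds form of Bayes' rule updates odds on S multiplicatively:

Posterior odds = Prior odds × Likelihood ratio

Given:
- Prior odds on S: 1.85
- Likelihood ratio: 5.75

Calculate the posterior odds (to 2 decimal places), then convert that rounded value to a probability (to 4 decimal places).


Step 1: Calculate posterior odds
Posterior odds = Prior odds × LR
               = 1.85 × 5.75
               = 10.64

Step 2: Convert to probability
P(S|E) = Posterior odds / (1 + Posterior odds)
       = 10.64 / (1 + 10.64)
       = 10.64 / 11.64
       = 0.9141

The evidence increased P(S) from 0.6491 to 0.9141.


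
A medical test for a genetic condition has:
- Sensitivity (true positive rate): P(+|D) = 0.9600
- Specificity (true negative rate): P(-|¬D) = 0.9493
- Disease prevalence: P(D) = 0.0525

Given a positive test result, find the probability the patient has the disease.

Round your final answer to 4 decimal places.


Let D = has disease, + = positive test

Given:
- P(D) = 0.0525 (prevalence)
- P(+|D) = 0.9600 (sensitivity)
- P(-|¬D) = 0.9493 (specificity)
- P(+|¬D) = 0.0507 (false positive rate = 1 - specificity)

Step 1: Find P(+)
P(+) = P(+|D)P(D) + P(+|¬D)P(¬D)
     = 0.9600 × 0.0525 + 0.0507 × 0.9475
     = 0.05040000 + 0.04803825
     = 0.09843825

Step 2: Apply Bayes' theorem for P(D|+)
P(D|+) = P(+|D)P(D) / P(+)
       = 0.05040000 / 0.09843825
       = 0.5120


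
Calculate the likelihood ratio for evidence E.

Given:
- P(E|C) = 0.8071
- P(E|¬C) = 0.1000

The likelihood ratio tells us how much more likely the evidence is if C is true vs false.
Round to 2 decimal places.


Likelihood Ratio (LR) = P(E|C) / P(E|¬C)

LR = 0.8071 / 0.1000
   = 8.07

The evidence is 8.07 times more likely if C is true than if C is false.
Because LR exceeds 1, E is evidence for C.
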